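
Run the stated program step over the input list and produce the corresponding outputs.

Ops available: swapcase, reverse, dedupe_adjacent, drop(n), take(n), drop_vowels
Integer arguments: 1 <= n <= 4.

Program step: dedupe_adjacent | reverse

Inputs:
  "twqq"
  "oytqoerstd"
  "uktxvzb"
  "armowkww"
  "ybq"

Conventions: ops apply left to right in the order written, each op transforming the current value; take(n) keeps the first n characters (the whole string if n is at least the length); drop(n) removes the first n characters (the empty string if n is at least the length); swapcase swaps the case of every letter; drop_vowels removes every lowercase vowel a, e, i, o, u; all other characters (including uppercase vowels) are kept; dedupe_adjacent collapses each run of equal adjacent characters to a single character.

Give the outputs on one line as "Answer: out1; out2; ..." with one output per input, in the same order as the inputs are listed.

Execution, op by op:
  "twqq" -> "twq" -> "qwt"
  "oytqoerstd" -> "oytqoerstd" -> "dtsreoqtyo"
  "uktxvzb" -> "uktxvzb" -> "bzvxtku"
  "armowkww" -> "armowkw" -> "wkwomra"
  "ybq" -> "ybq" -> "qby"

"qwt"; "dtsreoqtyo"; "bzvxtku"; "wkwomra"; "qby"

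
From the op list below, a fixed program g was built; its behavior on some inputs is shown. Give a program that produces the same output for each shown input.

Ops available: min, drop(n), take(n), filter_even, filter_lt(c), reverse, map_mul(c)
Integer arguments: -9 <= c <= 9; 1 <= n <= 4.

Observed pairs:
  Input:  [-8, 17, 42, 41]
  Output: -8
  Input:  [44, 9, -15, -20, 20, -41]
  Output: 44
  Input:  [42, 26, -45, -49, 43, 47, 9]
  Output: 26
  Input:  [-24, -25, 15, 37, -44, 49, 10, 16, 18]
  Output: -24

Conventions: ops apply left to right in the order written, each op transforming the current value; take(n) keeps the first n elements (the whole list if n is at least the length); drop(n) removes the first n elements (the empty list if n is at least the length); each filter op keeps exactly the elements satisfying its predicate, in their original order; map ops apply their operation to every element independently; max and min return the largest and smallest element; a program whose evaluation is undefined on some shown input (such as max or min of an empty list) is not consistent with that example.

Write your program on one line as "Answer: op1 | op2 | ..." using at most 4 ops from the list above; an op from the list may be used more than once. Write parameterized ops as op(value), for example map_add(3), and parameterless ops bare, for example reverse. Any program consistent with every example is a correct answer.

take(3) | take(2) | filter_even | min

Check, running the answer program on each example:
  [-8, 17, 42, 41] -> [-8, 17, 42] -> [-8, 17] -> [-8] -> -8
  [44, 9, -15, -20, 20, -41] -> [44, 9, -15] -> [44, 9] -> [44] -> 44
  [42, 26, -45, -49, 43, 47, 9] -> [42, 26, -45] -> [42, 26] -> [42, 26] -> 26
  [-24, -25, 15, 37, -44, 49, 10, 16, 18] -> [-24, -25, 15] -> [-24, -25] -> [-24] -> -24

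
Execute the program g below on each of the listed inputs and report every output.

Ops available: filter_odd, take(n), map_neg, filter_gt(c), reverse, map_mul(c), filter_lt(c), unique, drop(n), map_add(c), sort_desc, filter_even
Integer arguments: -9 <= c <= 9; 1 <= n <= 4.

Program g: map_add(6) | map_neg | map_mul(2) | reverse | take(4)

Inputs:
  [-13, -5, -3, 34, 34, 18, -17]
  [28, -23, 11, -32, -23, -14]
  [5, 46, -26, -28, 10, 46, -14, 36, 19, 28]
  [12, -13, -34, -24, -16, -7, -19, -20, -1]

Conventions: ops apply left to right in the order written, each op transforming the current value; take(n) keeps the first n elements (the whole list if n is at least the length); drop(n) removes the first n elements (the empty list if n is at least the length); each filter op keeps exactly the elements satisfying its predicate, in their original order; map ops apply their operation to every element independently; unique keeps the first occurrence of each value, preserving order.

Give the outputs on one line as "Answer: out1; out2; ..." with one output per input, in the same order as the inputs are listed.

[22, -48, -80, -80]; [16, 34, 52, -34]; [-68, -50, -84, 16]; [-10, 28, 26, 2]

Execution, op by op:
  [-13, -5, -3, 34, 34, 18, -17] -> [-7, 1, 3, 40, 40, 24, -11] -> [7, -1, -3, -40, -40, -24, 11] -> [14, -2, -6, -80, -80, -48, 22] -> [22, -48, -80, -80, -6, -2, 14] -> [22, -48, -80, -80]
  [28, -23, 11, -32, -23, -14] -> [34, -17, 17, -26, -17, -8] -> [-34, 17, -17, 26, 17, 8] -> [-68, 34, -34, 52, 34, 16] -> [16, 34, 52, -34, 34, -68] -> [16, 34, 52, -34]
  [5, 46, -26, -28, 10, 46, -14, 36, 19, 28] -> [11, 52, -20, -22, 16, 52, -8, 42, 25, 34] -> [-11, -52, 20, 22, -16, -52, 8, -42, -25, -34] -> [-22, -104, 40, 44, -32, -104, 16, -84, -50, -68] -> [-68, -50, -84, 16, -104, -32, 44, 40, -104, -22] -> [-68, -50, -84, 16]
  [12, -13, -34, -24, -16, -7, -19, -20, -1] -> [18, -7, -28, -18, -10, -1, -13, -14, 5] -> [-18, 7, 28, 18, 10, 1, 13, 14, -5] -> [-36, 14, 56, 36, 20, 2, 26, 28, -10] -> [-10, 28, 26, 2, 20, 36, 56, 14, -36] -> [-10, 28, 26, 2]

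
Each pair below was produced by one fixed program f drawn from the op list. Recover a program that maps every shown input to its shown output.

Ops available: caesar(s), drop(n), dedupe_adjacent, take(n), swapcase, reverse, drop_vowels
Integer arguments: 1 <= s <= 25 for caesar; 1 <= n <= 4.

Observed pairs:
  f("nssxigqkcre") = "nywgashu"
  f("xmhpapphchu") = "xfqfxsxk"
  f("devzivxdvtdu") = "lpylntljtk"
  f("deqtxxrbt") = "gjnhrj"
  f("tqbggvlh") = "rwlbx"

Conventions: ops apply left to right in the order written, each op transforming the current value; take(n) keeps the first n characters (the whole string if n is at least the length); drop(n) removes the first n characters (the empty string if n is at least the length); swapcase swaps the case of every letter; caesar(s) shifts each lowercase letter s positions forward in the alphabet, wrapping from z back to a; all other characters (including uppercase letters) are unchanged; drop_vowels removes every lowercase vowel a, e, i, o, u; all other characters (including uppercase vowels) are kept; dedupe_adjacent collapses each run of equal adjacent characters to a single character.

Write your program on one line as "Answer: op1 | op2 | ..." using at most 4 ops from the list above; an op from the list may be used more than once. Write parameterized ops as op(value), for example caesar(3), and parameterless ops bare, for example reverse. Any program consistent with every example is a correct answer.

dedupe_adjacent | caesar(16) | drop(2)

Check, running the answer program on each example:
  "nssxigqkcre" -> "nsxigqkcre" -> "dinywgashu" -> "nywgashu"
  "xmhpapphchu" -> "xmhpaphchu" -> "ncxfqfxsxk" -> "xfqfxsxk"
  "devzivxdvtdu" -> "devzivxdvtdu" -> "tulpylntljtk" -> "lpylntljtk"
  "deqtxxrbt" -> "deqtxrbt" -> "tugjnhrj" -> "gjnhrj"
  "tqbggvlh" -> "tqbgvlh" -> "jgrwlbx" -> "rwlbx"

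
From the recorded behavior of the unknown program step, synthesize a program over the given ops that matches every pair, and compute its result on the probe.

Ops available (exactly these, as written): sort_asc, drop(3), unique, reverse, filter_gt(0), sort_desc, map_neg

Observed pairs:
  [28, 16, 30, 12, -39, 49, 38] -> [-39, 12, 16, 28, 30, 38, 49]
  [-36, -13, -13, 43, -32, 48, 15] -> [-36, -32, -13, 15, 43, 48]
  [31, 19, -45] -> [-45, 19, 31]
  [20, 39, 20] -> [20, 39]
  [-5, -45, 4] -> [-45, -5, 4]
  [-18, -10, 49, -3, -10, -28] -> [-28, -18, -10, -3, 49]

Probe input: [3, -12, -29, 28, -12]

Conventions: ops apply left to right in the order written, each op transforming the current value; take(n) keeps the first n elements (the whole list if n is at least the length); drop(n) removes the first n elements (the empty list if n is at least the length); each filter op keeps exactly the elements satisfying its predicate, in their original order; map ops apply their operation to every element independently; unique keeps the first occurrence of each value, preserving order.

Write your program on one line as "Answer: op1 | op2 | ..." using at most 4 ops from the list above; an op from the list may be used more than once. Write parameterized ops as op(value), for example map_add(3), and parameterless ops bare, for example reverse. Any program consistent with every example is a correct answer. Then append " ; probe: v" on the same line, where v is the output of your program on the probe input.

unique | sort_desc | reverse ; probe: [-29, -12, 3, 28]

Check, running the answer program on each example:
  [28, 16, 30, 12, -39, 49, 38] -> [28, 16, 30, 12, -39, 49, 38] -> [49, 38, 30, 28, 16, 12, -39] -> [-39, 12, 16, 28, 30, 38, 49]
  [-36, -13, -13, 43, -32, 48, 15] -> [-36, -13, 43, -32, 48, 15] -> [48, 43, 15, -13, -32, -36] -> [-36, -32, -13, 15, 43, 48]
  [31, 19, -45] -> [31, 19, -45] -> [31, 19, -45] -> [-45, 19, 31]
  [20, 39, 20] -> [20, 39] -> [39, 20] -> [20, 39]
  [-5, -45, 4] -> [-5, -45, 4] -> [4, -5, -45] -> [-45, -5, 4]
  [-18, -10, 49, -3, -10, -28] -> [-18, -10, 49, -3, -28] -> [49, -3, -10, -18, -28] -> [-28, -18, -10, -3, 49]
  probe: [3, -12, -29, 28, -12] -> [3, -12, -29, 28] -> [28, 3, -12, -29] -> [-29, -12, 3, 28]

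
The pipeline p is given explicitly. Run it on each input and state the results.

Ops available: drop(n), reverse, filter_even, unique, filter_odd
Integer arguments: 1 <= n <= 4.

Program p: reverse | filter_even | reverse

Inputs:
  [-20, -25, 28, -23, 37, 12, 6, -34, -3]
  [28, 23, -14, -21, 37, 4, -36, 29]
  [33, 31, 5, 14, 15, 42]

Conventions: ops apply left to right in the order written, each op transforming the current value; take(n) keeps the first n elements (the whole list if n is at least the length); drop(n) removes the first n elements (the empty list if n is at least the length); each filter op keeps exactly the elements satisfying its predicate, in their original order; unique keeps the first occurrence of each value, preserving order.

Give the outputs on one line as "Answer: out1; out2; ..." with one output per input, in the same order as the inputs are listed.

Execution, op by op:
  [-20, -25, 28, -23, 37, 12, 6, -34, -3] -> [-3, -34, 6, 12, 37, -23, 28, -25, -20] -> [-34, 6, 12, 28, -20] -> [-20, 28, 12, 6, -34]
  [28, 23, -14, -21, 37, 4, -36, 29] -> [29, -36, 4, 37, -21, -14, 23, 28] -> [-36, 4, -14, 28] -> [28, -14, 4, -36]
  [33, 31, 5, 14, 15, 42] -> [42, 15, 14, 5, 31, 33] -> [42, 14] -> [14, 42]

[-20, 28, 12, 6, -34]; [28, -14, 4, -36]; [14, 42]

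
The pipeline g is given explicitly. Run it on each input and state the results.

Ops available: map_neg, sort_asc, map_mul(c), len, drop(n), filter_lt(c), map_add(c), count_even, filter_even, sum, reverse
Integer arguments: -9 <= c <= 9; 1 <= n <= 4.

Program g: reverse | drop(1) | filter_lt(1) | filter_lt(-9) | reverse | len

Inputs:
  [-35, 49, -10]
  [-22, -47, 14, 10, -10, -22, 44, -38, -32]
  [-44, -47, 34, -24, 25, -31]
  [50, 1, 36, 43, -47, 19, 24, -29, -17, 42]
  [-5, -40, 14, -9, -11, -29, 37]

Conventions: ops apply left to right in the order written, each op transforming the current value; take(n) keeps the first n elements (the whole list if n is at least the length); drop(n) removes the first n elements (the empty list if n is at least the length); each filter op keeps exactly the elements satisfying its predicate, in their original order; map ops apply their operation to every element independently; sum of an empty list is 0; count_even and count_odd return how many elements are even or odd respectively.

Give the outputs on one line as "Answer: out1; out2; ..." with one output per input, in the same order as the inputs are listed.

Execution, op by op:
  [-35, 49, -10] -> [-10, 49, -35] -> [49, -35] -> [-35] -> [-35] -> [-35] -> 1
  [-22, -47, 14, 10, -10, -22, 44, -38, -32] -> [-32, -38, 44, -22, -10, 10, 14, -47, -22] -> [-38, 44, -22, -10, 10, 14, -47, -22] -> [-38, -22, -10, -47, -22] -> [-38, -22, -10, -47, -22] -> [-22, -47, -10, -22, -38] -> 5
  [-44, -47, 34, -24, 25, -31] -> [-31, 25, -24, 34, -47, -44] -> [25, -24, 34, -47, -44] -> [-24, -47, -44] -> [-24, -47, -44] -> [-44, -47, -24] -> 3
  [50, 1, 36, 43, -47, 19, 24, -29, -17, 42] -> [42, -17, -29, 24, 19, -47, 43, 36, 1, 50] -> [-17, -29, 24, 19, -47, 43, 36, 1, 50] -> [-17, -29, -47] -> [-17, -29, -47] -> [-47, -29, -17] -> 3
  [-5, -40, 14, -9, -11, -29, 37] -> [37, -29, -11, -9, 14, -40, -5] -> [-29, -11, -9, 14, -40, -5] -> [-29, -11, -9, -40, -5] -> [-29, -11, -40] -> [-40, -11, -29] -> 3

1; 5; 3; 3; 3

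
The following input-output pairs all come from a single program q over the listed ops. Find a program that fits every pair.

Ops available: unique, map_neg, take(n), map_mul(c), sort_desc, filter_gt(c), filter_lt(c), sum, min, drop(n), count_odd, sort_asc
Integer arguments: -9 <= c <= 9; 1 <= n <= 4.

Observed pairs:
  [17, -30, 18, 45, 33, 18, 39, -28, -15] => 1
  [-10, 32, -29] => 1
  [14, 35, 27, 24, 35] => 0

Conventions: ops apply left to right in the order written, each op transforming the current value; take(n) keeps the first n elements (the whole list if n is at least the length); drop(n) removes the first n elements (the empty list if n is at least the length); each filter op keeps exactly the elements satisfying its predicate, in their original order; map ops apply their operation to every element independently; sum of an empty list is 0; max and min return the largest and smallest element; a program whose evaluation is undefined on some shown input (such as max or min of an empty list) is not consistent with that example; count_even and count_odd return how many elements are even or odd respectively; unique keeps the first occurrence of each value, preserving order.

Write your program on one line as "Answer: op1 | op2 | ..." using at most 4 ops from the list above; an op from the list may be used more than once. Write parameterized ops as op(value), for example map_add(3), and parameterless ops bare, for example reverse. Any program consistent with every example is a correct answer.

drop(2) | filter_lt(-4) | count_odd

Check, running the answer program on each example:
  [17, -30, 18, 45, 33, 18, 39, -28, -15] -> [18, 45, 33, 18, 39, -28, -15] -> [-28, -15] -> 1
  [-10, 32, -29] -> [-29] -> [-29] -> 1
  [14, 35, 27, 24, 35] -> [27, 24, 35] -> [] -> 0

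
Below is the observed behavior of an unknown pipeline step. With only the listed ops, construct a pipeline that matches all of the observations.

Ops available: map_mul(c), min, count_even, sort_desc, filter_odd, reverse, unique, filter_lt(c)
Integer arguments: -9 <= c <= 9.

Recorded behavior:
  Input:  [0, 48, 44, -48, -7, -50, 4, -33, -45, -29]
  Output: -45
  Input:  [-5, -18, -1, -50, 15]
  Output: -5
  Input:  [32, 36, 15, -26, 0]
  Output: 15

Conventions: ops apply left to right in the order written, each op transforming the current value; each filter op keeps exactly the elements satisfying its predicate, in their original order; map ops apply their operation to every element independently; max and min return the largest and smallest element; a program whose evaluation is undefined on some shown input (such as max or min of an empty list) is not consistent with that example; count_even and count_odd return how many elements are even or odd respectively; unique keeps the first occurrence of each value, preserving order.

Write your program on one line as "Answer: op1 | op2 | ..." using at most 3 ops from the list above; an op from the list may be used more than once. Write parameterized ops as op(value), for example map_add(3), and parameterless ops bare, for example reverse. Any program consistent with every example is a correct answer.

filter_odd | reverse | min

Check, running the answer program on each example:
  [0, 48, 44, -48, -7, -50, 4, -33, -45, -29] -> [-7, -33, -45, -29] -> [-29, -45, -33, -7] -> -45
  [-5, -18, -1, -50, 15] -> [-5, -1, 15] -> [15, -1, -5] -> -5
  [32, 36, 15, -26, 0] -> [15] -> [15] -> 15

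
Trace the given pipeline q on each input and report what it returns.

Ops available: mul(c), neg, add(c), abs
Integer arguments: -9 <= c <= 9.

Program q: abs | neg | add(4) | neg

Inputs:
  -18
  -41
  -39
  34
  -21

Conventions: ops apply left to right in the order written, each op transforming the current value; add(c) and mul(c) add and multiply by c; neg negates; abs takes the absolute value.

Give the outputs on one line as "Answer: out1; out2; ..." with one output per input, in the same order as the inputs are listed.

14; 37; 35; 30; 17

Execution, op by op:
  -18 -> 18 -> -18 -> -14 -> 14
  -41 -> 41 -> -41 -> -37 -> 37
  -39 -> 39 -> -39 -> -35 -> 35
  34 -> 34 -> -34 -> -30 -> 30
  -21 -> 21 -> -21 -> -17 -> 17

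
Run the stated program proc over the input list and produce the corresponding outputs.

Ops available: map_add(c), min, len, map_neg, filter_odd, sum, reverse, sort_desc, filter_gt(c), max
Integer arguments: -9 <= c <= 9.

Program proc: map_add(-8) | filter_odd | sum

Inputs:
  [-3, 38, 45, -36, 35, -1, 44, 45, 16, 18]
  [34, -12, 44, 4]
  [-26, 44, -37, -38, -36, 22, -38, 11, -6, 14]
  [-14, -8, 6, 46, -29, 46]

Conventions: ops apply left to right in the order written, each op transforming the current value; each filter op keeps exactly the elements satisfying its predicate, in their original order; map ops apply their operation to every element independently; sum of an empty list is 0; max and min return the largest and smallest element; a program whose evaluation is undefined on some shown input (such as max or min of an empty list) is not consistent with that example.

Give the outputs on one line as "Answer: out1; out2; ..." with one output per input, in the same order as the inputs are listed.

Execution, op by op:
  [-3, 38, 45, -36, 35, -1, 44, 45, 16, 18] -> [-11, 30, 37, -44, 27, -9, 36, 37, 8, 10] -> [-11, 37, 27, -9, 37] -> 81
  [34, -12, 44, 4] -> [26, -20, 36, -4] -> [] -> 0
  [-26, 44, -37, -38, -36, 22, -38, 11, -6, 14] -> [-34, 36, -45, -46, -44, 14, -46, 3, -14, 6] -> [-45, 3] -> -42
  [-14, -8, 6, 46, -29, 46] -> [-22, -16, -2, 38, -37, 38] -> [-37] -> -37

81; 0; -42; -37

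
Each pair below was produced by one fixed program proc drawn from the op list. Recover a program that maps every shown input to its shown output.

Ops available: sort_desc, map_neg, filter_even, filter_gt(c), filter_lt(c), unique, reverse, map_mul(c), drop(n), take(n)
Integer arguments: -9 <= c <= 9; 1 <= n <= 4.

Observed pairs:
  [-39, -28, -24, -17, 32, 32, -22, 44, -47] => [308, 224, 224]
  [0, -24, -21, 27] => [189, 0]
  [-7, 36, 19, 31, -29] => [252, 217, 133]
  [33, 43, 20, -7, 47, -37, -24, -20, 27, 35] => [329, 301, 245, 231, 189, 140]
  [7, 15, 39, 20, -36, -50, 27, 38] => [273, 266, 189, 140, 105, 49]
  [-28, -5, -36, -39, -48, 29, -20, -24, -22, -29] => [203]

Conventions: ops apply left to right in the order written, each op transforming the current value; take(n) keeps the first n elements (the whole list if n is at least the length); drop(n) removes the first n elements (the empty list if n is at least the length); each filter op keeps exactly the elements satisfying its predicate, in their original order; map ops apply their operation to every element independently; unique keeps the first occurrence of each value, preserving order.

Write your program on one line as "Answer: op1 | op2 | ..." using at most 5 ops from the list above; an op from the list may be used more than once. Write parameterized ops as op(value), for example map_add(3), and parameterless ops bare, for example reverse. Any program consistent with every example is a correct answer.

map_mul(7) | reverse | filter_gt(-1) | sort_desc

Check, running the answer program on each example:
  [-39, -28, -24, -17, 32, 32, -22, 44, -47] -> [-273, -196, -168, -119, 224, 224, -154, 308, -329] -> [-329, 308, -154, 224, 224, -119, -168, -196, -273] -> [308, 224, 224] -> [308, 224, 224]
  [0, -24, -21, 27] -> [0, -168, -147, 189] -> [189, -147, -168, 0] -> [189, 0] -> [189, 0]
  [-7, 36, 19, 31, -29] -> [-49, 252, 133, 217, -203] -> [-203, 217, 133, 252, -49] -> [217, 133, 252] -> [252, 217, 133]
  [33, 43, 20, -7, 47, -37, -24, -20, 27, 35] -> [231, 301, 140, -49, 329, -259, -168, -140, 189, 245] -> [245, 189, -140, -168, -259, 329, -49, 140, 301, 231] -> [245, 189, 329, 140, 301, 231] -> [329, 301, 245, 231, 189, 140]
  [7, 15, 39, 20, -36, -50, 27, 38] -> [49, 105, 273, 140, -252, -350, 189, 266] -> [266, 189, -350, -252, 140, 273, 105, 49] -> [266, 189, 140, 273, 105, 49] -> [273, 266, 189, 140, 105, 49]
  [-28, -5, -36, -39, -48, 29, -20, -24, -22, -29] -> [-196, -35, -252, -273, -336, 203, -140, -168, -154, -203] -> [-203, -154, -168, -140, 203, -336, -273, -252, -35, -196] -> [203] -> [203]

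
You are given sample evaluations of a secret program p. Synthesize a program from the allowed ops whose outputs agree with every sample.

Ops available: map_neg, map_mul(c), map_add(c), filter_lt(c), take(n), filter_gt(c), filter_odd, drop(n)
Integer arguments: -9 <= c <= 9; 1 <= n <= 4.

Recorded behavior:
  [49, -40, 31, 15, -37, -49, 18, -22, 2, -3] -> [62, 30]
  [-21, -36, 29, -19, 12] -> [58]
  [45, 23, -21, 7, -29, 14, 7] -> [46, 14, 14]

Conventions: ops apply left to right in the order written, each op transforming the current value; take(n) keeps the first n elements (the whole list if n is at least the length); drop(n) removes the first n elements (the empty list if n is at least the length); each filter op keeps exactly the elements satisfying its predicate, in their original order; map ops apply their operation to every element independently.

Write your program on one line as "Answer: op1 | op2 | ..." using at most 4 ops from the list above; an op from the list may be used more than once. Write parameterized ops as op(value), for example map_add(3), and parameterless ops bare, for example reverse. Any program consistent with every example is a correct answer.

filter_odd | map_mul(2) | drop(1) | filter_gt(-6)

Check, running the answer program on each example:
  [49, -40, 31, 15, -37, -49, 18, -22, 2, -3] -> [49, 31, 15, -37, -49, -3] -> [98, 62, 30, -74, -98, -6] -> [62, 30, -74, -98, -6] -> [62, 30]
  [-21, -36, 29, -19, 12] -> [-21, 29, -19] -> [-42, 58, -38] -> [58, -38] -> [58]
  [45, 23, -21, 7, -29, 14, 7] -> [45, 23, -21, 7, -29, 7] -> [90, 46, -42, 14, -58, 14] -> [46, -42, 14, -58, 14] -> [46, 14, 14]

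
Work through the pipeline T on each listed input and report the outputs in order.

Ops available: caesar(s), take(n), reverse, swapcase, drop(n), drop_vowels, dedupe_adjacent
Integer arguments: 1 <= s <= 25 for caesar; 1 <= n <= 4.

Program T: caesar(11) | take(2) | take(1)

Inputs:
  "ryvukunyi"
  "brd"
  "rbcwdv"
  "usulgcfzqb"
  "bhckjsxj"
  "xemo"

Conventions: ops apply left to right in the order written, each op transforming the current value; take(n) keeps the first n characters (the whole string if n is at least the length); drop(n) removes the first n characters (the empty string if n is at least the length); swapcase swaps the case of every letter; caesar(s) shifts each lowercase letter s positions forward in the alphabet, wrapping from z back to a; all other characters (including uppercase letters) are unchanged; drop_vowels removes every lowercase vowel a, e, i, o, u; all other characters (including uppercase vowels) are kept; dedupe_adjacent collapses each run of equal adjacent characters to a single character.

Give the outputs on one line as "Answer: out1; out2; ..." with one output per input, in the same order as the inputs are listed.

Execution, op by op:
  "ryvukunyi" -> "cjgfvfyjt" -> "cj" -> "c"
  "brd" -> "mco" -> "mc" -> "m"
  "rbcwdv" -> "cmnhog" -> "cm" -> "c"
  "usulgcfzqb" -> "fdfwrnqkbm" -> "fd" -> "f"
  "bhckjsxj" -> "msnvudiu" -> "ms" -> "m"
  "xemo" -> "ipxz" -> "ip" -> "i"

"c"; "m"; "c"; "f"; "m"; "i"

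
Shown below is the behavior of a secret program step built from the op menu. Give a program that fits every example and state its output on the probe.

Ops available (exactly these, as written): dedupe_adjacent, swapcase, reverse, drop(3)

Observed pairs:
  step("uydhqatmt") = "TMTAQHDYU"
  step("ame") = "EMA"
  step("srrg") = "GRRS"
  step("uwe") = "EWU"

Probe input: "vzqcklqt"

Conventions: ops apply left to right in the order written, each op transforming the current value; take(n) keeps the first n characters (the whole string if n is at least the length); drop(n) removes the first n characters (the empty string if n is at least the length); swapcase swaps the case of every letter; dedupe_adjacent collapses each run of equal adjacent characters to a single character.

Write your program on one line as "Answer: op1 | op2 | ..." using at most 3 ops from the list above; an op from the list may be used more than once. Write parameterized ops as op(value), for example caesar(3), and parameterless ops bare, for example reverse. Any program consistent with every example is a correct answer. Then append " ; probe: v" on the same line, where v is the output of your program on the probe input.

swapcase | reverse ; probe: "TQLKCQZV"

Check, running the answer program on each example:
  "uydhqatmt" -> "UYDHQATMT" -> "TMTAQHDYU"
  "ame" -> "AME" -> "EMA"
  "srrg" -> "SRRG" -> "GRRS"
  "uwe" -> "UWE" -> "EWU"
  probe: "vzqcklqt" -> "VZQCKLQT" -> "TQLKCQZV"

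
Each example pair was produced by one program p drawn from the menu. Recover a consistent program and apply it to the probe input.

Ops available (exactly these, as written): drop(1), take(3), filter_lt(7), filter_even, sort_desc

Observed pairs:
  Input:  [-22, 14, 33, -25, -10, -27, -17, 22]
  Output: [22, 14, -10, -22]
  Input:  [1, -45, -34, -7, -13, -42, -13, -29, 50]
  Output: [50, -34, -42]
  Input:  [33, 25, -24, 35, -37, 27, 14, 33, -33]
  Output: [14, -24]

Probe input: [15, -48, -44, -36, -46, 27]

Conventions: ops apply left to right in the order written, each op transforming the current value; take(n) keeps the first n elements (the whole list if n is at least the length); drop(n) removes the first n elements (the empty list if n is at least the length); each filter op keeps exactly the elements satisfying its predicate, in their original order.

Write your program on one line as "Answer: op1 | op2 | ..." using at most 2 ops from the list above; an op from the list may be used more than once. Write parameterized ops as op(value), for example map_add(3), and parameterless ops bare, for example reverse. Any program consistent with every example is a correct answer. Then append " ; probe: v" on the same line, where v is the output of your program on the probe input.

filter_even | sort_desc ; probe: [-36, -44, -46, -48]

Check, running the answer program on each example:
  [-22, 14, 33, -25, -10, -27, -17, 22] -> [-22, 14, -10, 22] -> [22, 14, -10, -22]
  [1, -45, -34, -7, -13, -42, -13, -29, 50] -> [-34, -42, 50] -> [50, -34, -42]
  [33, 25, -24, 35, -37, 27, 14, 33, -33] -> [-24, 14] -> [14, -24]
  probe: [15, -48, -44, -36, -46, 27] -> [-48, -44, -36, -46] -> [-36, -44, -46, -48]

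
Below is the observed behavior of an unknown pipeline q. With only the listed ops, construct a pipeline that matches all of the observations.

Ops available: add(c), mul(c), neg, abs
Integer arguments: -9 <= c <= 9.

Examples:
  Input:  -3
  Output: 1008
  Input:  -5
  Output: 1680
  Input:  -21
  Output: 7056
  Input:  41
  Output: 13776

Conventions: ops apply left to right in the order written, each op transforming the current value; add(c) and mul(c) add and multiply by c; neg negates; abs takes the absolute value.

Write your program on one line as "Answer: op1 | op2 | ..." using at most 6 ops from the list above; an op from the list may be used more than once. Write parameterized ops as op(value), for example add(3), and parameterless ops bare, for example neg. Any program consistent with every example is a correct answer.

mul(7) | mul(-6) | neg | mul(8) | neg | abs

Check, running the answer program on each example:
  -3 -> -21 -> 126 -> -126 -> -1008 -> 1008 -> 1008
  -5 -> -35 -> 210 -> -210 -> -1680 -> 1680 -> 1680
  -21 -> -147 -> 882 -> -882 -> -7056 -> 7056 -> 7056
  41 -> 287 -> -1722 -> 1722 -> 13776 -> -13776 -> 13776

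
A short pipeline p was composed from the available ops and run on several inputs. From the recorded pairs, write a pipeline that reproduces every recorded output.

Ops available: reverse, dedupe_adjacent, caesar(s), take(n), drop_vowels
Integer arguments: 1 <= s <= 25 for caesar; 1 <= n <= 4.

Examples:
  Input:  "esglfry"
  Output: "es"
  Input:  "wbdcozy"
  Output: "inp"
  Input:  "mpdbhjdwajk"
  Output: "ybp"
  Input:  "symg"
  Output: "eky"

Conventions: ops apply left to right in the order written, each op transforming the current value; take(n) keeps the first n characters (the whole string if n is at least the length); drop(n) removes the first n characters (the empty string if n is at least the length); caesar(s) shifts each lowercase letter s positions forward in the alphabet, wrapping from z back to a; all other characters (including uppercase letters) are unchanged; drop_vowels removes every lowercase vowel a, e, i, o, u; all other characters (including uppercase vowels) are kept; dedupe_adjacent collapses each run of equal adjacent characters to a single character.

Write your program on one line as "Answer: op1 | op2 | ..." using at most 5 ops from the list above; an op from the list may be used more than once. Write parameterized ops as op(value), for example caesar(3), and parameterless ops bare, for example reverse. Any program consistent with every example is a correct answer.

take(3) | drop_vowels | caesar(5) | caesar(7)

Check, running the answer program on each example:
  "esglfry" -> "esg" -> "sg" -> "xl" -> "es"
  "wbdcozy" -> "wbd" -> "wbd" -> "bgi" -> "inp"
  "mpdbhjdwajk" -> "mpd" -> "mpd" -> "rui" -> "ybp"
  "symg" -> "sym" -> "sym" -> "xdr" -> "eky"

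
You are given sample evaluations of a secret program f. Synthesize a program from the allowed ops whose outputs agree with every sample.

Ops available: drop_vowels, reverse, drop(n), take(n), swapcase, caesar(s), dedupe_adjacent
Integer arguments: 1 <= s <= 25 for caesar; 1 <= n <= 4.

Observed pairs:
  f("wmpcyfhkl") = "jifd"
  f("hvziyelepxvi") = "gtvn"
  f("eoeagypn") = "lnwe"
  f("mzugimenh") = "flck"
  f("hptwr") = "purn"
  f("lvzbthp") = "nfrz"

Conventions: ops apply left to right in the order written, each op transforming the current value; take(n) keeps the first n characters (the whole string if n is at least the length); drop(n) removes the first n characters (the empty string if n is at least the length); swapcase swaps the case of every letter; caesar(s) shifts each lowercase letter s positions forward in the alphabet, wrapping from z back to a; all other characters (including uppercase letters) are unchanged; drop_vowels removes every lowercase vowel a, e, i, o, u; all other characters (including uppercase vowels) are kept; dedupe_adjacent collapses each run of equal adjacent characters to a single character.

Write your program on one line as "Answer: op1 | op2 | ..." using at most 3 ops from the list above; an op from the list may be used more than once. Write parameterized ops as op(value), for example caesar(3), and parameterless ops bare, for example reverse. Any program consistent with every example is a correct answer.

caesar(24) | reverse | take(4)

Check, running the answer program on each example:
  "wmpcyfhkl" -> "uknawdfij" -> "jifdwanku" -> "jifd"
  "hvziyelepxvi" -> "ftxgwcjcnvtg" -> "gtvncjcwgxtf" -> "gtvn"
  "eoeagypn" -> "cmcyewnl" -> "lnweycmc" -> "lnwe"
  "mzugimenh" -> "kxsegkclf" -> "flckgesxk" -> "flck"
  "hptwr" -> "fnrup" -> "purnf" -> "purn"
  "lvzbthp" -> "jtxzrfn" -> "nfrzxtj" -> "nfrz"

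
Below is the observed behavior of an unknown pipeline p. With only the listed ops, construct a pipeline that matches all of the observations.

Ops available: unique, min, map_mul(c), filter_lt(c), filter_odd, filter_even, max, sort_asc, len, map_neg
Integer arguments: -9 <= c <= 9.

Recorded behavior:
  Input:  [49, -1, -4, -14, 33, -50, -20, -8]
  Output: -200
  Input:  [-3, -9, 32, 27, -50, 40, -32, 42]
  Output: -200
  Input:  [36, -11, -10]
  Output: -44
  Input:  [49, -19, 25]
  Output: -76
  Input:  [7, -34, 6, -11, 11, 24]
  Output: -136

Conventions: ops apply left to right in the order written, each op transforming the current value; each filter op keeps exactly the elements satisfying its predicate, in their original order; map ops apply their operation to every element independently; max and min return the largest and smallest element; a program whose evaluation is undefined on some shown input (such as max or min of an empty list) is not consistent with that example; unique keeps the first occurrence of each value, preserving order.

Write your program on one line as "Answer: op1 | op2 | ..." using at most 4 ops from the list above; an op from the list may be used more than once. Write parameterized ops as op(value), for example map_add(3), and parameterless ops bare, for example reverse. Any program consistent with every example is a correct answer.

map_neg | map_mul(-4) | min

Check, running the answer program on each example:
  [49, -1, -4, -14, 33, -50, -20, -8] -> [-49, 1, 4, 14, -33, 50, 20, 8] -> [196, -4, -16, -56, 132, -200, -80, -32] -> -200
  [-3, -9, 32, 27, -50, 40, -32, 42] -> [3, 9, -32, -27, 50, -40, 32, -42] -> [-12, -36, 128, 108, -200, 160, -128, 168] -> -200
  [36, -11, -10] -> [-36, 11, 10] -> [144, -44, -40] -> -44
  [49, -19, 25] -> [-49, 19, -25] -> [196, -76, 100] -> -76
  [7, -34, 6, -11, 11, 24] -> [-7, 34, -6, 11, -11, -24] -> [28, -136, 24, -44, 44, 96] -> -136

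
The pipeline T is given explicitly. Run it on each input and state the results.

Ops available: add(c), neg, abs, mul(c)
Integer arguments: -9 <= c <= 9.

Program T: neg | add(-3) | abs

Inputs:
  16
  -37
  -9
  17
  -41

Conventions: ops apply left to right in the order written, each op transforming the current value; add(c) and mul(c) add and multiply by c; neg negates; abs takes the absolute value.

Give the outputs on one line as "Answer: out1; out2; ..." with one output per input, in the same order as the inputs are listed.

Execution, op by op:
  16 -> -16 -> -19 -> 19
  -37 -> 37 -> 34 -> 34
  -9 -> 9 -> 6 -> 6
  17 -> -17 -> -20 -> 20
  -41 -> 41 -> 38 -> 38

19; 34; 6; 20; 38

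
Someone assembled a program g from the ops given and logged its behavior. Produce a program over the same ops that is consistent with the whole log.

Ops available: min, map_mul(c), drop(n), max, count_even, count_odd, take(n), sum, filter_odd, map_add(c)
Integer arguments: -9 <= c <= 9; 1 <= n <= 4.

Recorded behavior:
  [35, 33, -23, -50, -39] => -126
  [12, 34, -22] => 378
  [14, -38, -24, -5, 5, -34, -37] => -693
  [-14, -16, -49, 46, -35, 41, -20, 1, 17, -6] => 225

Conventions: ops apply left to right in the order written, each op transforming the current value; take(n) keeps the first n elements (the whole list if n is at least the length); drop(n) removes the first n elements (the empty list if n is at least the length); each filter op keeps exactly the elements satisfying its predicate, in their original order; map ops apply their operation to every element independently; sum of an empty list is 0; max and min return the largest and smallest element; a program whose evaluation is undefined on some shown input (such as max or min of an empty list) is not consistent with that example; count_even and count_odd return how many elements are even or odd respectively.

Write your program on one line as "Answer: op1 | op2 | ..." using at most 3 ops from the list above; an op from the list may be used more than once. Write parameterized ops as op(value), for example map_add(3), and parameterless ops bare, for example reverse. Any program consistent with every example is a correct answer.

map_add(6) | map_mul(9) | sum

Check, running the answer program on each example:
  [35, 33, -23, -50, -39] -> [41, 39, -17, -44, -33] -> [369, 351, -153, -396, -297] -> -126
  [12, 34, -22] -> [18, 40, -16] -> [162, 360, -144] -> 378
  [14, -38, -24, -5, 5, -34, -37] -> [20, -32, -18, 1, 11, -28, -31] -> [180, -288, -162, 9, 99, -252, -279] -> -693
  [-14, -16, -49, 46, -35, 41, -20, 1, 17, -6] -> [-8, -10, -43, 52, -29, 47, -14, 7, 23, 0] -> [-72, -90, -387, 468, -261, 423, -126, 63, 207, 0] -> 225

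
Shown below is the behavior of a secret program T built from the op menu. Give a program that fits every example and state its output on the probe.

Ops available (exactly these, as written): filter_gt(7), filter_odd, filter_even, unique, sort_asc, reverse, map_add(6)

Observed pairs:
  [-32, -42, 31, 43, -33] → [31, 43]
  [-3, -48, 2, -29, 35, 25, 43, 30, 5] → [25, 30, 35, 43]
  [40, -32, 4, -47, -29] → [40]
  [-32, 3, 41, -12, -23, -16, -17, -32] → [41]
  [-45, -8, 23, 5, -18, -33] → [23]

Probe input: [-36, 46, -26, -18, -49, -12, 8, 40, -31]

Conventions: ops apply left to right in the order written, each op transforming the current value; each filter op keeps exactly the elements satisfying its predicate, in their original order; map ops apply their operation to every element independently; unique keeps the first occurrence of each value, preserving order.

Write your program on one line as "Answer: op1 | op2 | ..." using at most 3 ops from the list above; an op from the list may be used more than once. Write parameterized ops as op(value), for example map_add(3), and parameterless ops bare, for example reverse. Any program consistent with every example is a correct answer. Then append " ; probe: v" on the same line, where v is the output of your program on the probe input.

unique | filter_gt(7) | sort_asc ; probe: [8, 40, 46]

Check, running the answer program on each example:
  [-32, -42, 31, 43, -33] -> [-32, -42, 31, 43, -33] -> [31, 43] -> [31, 43]
  [-3, -48, 2, -29, 35, 25, 43, 30, 5] -> [-3, -48, 2, -29, 35, 25, 43, 30, 5] -> [35, 25, 43, 30] -> [25, 30, 35, 43]
  [40, -32, 4, -47, -29] -> [40, -32, 4, -47, -29] -> [40] -> [40]
  [-32, 3, 41, -12, -23, -16, -17, -32] -> [-32, 3, 41, -12, -23, -16, -17] -> [41] -> [41]
  [-45, -8, 23, 5, -18, -33] -> [-45, -8, 23, 5, -18, -33] -> [23] -> [23]
  probe: [-36, 46, -26, -18, -49, -12, 8, 40, -31] -> [-36, 46, -26, -18, -49, -12, 8, 40, -31] -> [46, 8, 40] -> [8, 40, 46]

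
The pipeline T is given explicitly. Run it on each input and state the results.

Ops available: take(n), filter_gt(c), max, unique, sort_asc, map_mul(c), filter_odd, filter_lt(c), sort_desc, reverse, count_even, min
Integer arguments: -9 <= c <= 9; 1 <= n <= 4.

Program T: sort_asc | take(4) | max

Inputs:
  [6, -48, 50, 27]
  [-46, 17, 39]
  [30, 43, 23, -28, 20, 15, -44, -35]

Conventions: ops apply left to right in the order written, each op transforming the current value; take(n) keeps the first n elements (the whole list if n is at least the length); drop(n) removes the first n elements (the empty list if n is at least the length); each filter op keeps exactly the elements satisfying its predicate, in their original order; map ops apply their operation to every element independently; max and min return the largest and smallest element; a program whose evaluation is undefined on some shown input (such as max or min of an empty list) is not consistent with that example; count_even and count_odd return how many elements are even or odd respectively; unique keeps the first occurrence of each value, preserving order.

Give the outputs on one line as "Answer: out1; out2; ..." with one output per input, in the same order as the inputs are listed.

Execution, op by op:
  [6, -48, 50, 27] -> [-48, 6, 27, 50] -> [-48, 6, 27, 50] -> 50
  [-46, 17, 39] -> [-46, 17, 39] -> [-46, 17, 39] -> 39
  [30, 43, 23, -28, 20, 15, -44, -35] -> [-44, -35, -28, 15, 20, 23, 30, 43] -> [-44, -35, -28, 15] -> 15

50; 39; 15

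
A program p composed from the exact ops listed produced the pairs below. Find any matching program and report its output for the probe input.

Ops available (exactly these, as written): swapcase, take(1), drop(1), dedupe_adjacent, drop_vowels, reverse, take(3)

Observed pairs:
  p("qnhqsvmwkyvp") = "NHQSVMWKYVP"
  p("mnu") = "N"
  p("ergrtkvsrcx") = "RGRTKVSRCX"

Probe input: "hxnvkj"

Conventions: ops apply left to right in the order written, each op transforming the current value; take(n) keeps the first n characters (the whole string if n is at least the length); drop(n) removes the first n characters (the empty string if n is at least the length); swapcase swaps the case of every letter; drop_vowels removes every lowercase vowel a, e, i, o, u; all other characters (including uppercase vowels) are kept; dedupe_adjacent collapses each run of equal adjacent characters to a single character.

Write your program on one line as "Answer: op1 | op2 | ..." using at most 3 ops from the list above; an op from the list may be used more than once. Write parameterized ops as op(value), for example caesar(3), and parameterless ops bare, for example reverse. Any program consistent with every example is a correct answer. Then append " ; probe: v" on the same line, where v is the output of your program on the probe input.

drop(1) | drop_vowels | swapcase ; probe: "XNVKJ"

Check, running the answer program on each example:
  "qnhqsvmwkyvp" -> "nhqsvmwkyvp" -> "nhqsvmwkyvp" -> "NHQSVMWKYVP"
  "mnu" -> "nu" -> "n" -> "N"
  "ergrtkvsrcx" -> "rgrtkvsrcx" -> "rgrtkvsrcx" -> "RGRTKVSRCX"
  probe: "hxnvkj" -> "xnvkj" -> "xnvkj" -> "XNVKJ"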